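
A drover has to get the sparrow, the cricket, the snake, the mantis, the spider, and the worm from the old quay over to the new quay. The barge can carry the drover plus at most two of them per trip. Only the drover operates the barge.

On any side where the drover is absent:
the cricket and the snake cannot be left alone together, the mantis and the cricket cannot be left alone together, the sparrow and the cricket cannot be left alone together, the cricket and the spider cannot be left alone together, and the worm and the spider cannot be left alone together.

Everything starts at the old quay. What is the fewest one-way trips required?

Counting alone: the drover can take at most 2 across per trip to the new quay, so moving all 6 needs at least 3 loaded trips out, with a return between consecutive ones — at least 5 crossings.
The safety rule pushes this higher. Following every safe sequence of crossings, the most of the 6 that can be at the new quay as the barge arrives there on crossing 5 is 5 — never all 6.
So no plan with fewer than 7 crossings exists, and this one achieves 7:
1. Drover goes to the new quay with the cricket and the spider.  [the old quay: the mantis, the snake, the sparrow, the worm | the new quay: the cricket, the spider]
2. Drover goes back to the old quay with the cricket.  [the old quay: the cricket, the mantis, the snake, the sparrow, the worm | the new quay: the spider]
3. Drover goes to the new quay with the cricket and the sparrow.  [the old quay: the mantis, the snake, the worm | the new quay: the cricket, the sparrow, the spider]
4. Drover goes back to the old quay with the cricket.  [the old quay: the cricket, the mantis, the snake, the worm | the new quay: the sparrow, the spider]
5. Drover goes to the new quay with the mantis and the snake.  [the old quay: the cricket, the worm | the new quay: the mantis, the snake, the sparrow, the spider]
6. Drover goes back to the old quay alone.  [the old quay: the cricket, the worm | the new quay: the mantis, the snake, the sparrow, the spider]
7. Drover goes to the new quay with the cricket and the worm.  [the old quay: — | the new quay: the cricket, the mantis, the snake, the sparrow, the spider, the worm]

7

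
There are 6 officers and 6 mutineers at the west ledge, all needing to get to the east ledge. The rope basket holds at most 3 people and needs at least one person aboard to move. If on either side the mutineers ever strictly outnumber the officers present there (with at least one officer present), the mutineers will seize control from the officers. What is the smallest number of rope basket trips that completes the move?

Following every safe sequence of crossings from the start, the most of the 12 that can be at the east ledge as the rope basket arrives there on crossings 1, 3, 5 is 3, 5, 6 respectively; the best ever achieved is 6 of 12.
From crossing 7 on, no configuration arises that was not already reachable earlier: only 17 distinct safe configurations (who is on which side, and where the rope basket is) can ever be reached, none of them has everyone across, and every continuation just revisits them. They are: 0 officers + 0 mutineers across (rope basket back at the start); 0 officers + 1 mutineer across (rope basket there); 0 officers + 1 mutineer across (rope basket back at the start); 0 officers + 2 mutineers across (rope basket there); 0 officers + 2 mutineers across (rope basket back at the start); 0 officers + 3 mutineers across (rope basket there); 0 officers + 3 mutineers across (rope basket back at the start); 0 officers + 4 mutineers across (rope basket there); 0 officers + 4 mutineers across (rope basket back at the start); 0 officers + 5 mutineers across (rope basket there); 0 officers + 5 mutineers across (rope basket back at the start); 0 officers + 6 mutineers across (rope basket there); 1 officer + 1 mutineer across (rope basket there); 1 officer + 1 mutineer across (rope basket back at the start); 2 officers + 2 mutineers across (rope basket there); 2 officers + 2 mutineers across (rope basket back at the start); 3 officers + 3 mutineers across (rope basket there). So no valid plan exists.

impossible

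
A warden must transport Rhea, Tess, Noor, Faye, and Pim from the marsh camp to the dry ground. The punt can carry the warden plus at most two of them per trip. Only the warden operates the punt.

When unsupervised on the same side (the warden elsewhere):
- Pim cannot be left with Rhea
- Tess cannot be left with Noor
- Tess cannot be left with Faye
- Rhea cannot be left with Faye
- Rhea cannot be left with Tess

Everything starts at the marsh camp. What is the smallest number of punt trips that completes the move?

Counting alone: the warden can take at most 2 across per trip to the dry ground, so moving all 5 needs at least 3 loaded trips out, with a return between consecutive ones — at least 5 crossings.
The safety rule pushes this higher. Following every safe sequence of crossings, the most of the 5 that can be at the dry ground as the punt arrives there on crossing 5 is 4 — never all 5.
So no plan with fewer than 7 crossings exists, and this one achieves 7:
1. Warden goes to the dry ground with Rhea and Tess.
2. Warden goes back to the marsh camp with Rhea.
3. Warden goes to the dry ground with Noor and Rhea.
4. Warden goes back to the marsh camp with Tess.
5. Warden goes to the dry ground with Faye and Pim.
6. Warden goes back to the marsh camp with Rhea.
7. Warden goes to the dry ground with Rhea and Tess.

7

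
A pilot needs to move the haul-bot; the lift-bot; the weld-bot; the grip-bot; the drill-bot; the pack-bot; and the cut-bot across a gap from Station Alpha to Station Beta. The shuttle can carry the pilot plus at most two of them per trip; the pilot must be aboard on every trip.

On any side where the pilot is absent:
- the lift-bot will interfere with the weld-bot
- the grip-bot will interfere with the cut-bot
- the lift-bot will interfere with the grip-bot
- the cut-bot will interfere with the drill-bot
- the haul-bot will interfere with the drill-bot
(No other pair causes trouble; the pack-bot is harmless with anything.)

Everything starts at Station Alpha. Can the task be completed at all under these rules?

Whatever the first load, the items left behind include a forbidden pair without the pilot. No opening move is safe, so no plan exists.

No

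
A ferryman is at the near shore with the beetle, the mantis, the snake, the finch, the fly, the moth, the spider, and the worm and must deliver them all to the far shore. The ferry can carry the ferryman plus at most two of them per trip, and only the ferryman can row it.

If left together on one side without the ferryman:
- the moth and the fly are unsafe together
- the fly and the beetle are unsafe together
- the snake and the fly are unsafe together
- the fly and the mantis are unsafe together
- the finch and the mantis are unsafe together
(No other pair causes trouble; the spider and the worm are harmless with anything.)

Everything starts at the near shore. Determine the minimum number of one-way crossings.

Counting alone: the ferryman can take at most 2 across per trip to the far shore, so moving all 8 needs at least 4 loaded trips out, with a return between consecutive ones — at least 7 crossings.
The safety rule pushes this higher. Following every safe sequence of crossings, the most of the 8 that can be at the far shore as the ferry arrives there on crossing 7 is 7 — never all 8.
So no plan with fewer than 9 crossings exists, and this one achieves 9:
1. Ferryman goes to the far shore with the fly and the mantis.  [the near shore: the beetle, the finch, the moth, the snake, the spider, the worm | the far shore: the fly, the mantis]
2. Ferryman goes back to the near shore with the mantis.  [the near shore: the beetle, the finch, the mantis, the moth, the snake, the spider, the worm | the far shore: the fly]
3. Ferryman goes to the far shore with the beetle and the mantis.  [the near shore: the finch, the moth, the snake, the spider, the worm | the far shore: the beetle, the fly, the mantis]
4. Ferryman goes back to the near shore with the fly.  [the near shore: the finch, the fly, the moth, the snake, the spider, the worm | the far shore: the beetle, the mantis]
5. Ferryman goes to the far shore with the moth and the snake.  [the near shore: the finch, the fly, the spider, the worm | the far shore: the beetle, the mantis, the moth, the snake]
6. Ferryman goes back to the near shore alone.  [the near shore: the finch, the fly, the spider, the worm | the far shore: the beetle, the mantis, the moth, the snake]
7. Ferryman goes to the far shore with the spider and the worm.  [the near shore: the finch, the fly | the far shore: the beetle, the mantis, the moth, the snake, the spider, the worm]
8. Ferryman goes back to the near shore alone.  [the near shore: the finch, the fly | the far shore: the beetle, the mantis, the moth, the snake, the spider, the worm]
9. Ferryman goes to the far shore with the finch and the fly.  [the near shore: — | the far shore: the beetle, the finch, the fly, the mantis, the moth, the snake, the spider, the worm]

9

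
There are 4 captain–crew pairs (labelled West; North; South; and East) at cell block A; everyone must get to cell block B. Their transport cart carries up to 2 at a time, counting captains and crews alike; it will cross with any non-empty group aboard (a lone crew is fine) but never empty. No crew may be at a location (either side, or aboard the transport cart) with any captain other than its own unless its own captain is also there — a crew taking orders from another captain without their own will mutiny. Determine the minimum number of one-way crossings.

Following every safe sequence of crossings from the start, the most of the 8 that can be at cell block B as the transport cart arrives there on crossings 1, 3, 5 is 2, 3, 4 respectively; the best ever achieved is 4 of 8.
From crossing 7 on, no configuration arises that was not already reachable earlier: only 44 distinct safe configurations (who is on which side, and where the transport cart is) can ever be reached, none of them has everyone across, and every continuation just revisits them. So no valid plan exists.

impossible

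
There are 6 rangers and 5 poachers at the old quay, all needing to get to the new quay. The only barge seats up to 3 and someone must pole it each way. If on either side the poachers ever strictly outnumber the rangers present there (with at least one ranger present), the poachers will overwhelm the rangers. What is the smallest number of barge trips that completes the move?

9

Counting alone: each trip to the new quay takes at most 3 across and each return brings at least 1 back, so after t trips out (and t−1 returns) at most 3t − (t−1) of the 11 are across; that first reaches 11 at t = 5, so at least 9 crossings are needed.
The plan below uses exactly 9 crossings, so it is optimal:
1. 3 poachers → the new quay.  (the old quay: 6R 2P; the new quay: 0R 3P)
2. 1 poacher ← the old quay.  (the old quay: 6R 3P; the new quay: 0R 2P)
3. 3 rangers → the new quay.  (the old quay: 3R 3P; the new quay: 3R 2P)
4. 1 ranger ← the old quay.  (the old quay: 4R 3P; the new quay: 2R 2P)
5. 2 rangers and 1 poacher → the new quay.  (the old quay: 2R 2P; the new quay: 4R 3P)
6. 1 ranger ← the old quay.  (the old quay: 3R 2P; the new quay: 3R 3P)
7. 2 rangers and 1 poacher → the new quay.  (the old quay: 1R 1P; the new quay: 5R 4P)
8. 1 ranger ← the old quay.  (the old quay: 2R 1P; the new quay: 4R 4P)
9. 2 rangers and 1 poacher → the new quay.  (the old quay: 0R 0P; the new quay: 6R 5P)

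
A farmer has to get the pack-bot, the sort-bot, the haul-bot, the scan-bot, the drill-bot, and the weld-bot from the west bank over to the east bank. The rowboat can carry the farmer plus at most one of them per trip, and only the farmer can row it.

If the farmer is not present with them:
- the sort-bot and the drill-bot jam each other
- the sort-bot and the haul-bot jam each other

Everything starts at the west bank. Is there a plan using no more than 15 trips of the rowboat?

Yes

Yes — this plan uses 13 crossings (≤ 15):
1. Farmer goes to the east bank with the sort-bot.  [the west bank: the drill-bot, the haul-bot, the pack-bot, the scan-bot, the weld-bot | the east bank: the sort-bot]
2. Farmer goes back to the west bank alone.  [the west bank: the drill-bot, the haul-bot, the pack-bot, the scan-bot, the weld-bot | the east bank: the sort-bot]
3. Farmer goes to the east bank with the pack-bot.  [the west bank: the drill-bot, the haul-bot, the scan-bot, the weld-bot | the east bank: the pack-bot, the sort-bot]
4. Farmer goes back to the west bank alone.  [the west bank: the drill-bot, the haul-bot, the scan-bot, the weld-bot | the east bank: the pack-bot, the sort-bot]
5. Farmer goes to the east bank with the haul-bot.  [the west bank: the drill-bot, the scan-bot, the weld-bot | the east bank: the haul-bot, the pack-bot, the sort-bot]
6. Farmer goes back to the west bank with the sort-bot.  [the west bank: the drill-bot, the scan-bot, the sort-bot, the weld-bot | the east bank: the haul-bot, the pack-bot]
7. Farmer goes to the east bank with the drill-bot.  [the west bank: the scan-bot, the sort-bot, the weld-bot | the east bank: the drill-bot, the haul-bot, the pack-bot]
8. Farmer goes back to the west bank alone.  [the west bank: the scan-bot, the sort-bot, the weld-bot | the east bank: the drill-bot, the haul-bot, the pack-bot]
9. Farmer goes to the east bank with the scan-bot.  [the west bank: the sort-bot, the weld-bot | the east bank: the drill-bot, the haul-bot, the pack-bot, the scan-bot]
10. Farmer goes back to the west bank alone.  [the west bank: the sort-bot, the weld-bot | the east bank: the drill-bot, the haul-bot, the pack-bot, the scan-bot]
11. Farmer goes to the east bank with the weld-bot.  [the west bank: the sort-bot | the east bank: the drill-bot, the haul-bot, the pack-bot, the scan-bot, the weld-bot]
12. Farmer goes back to the west bank alone.  [the west bank: the sort-bot | the east bank: the drill-bot, the haul-bot, the pack-bot, the scan-bot, the weld-bot]
13. Farmer goes to the east bank with the sort-bot.  [the west bank: — | the east bank: the drill-bot, the haul-bot, the pack-bot, the scan-bot, the sort-bot, the weld-bot]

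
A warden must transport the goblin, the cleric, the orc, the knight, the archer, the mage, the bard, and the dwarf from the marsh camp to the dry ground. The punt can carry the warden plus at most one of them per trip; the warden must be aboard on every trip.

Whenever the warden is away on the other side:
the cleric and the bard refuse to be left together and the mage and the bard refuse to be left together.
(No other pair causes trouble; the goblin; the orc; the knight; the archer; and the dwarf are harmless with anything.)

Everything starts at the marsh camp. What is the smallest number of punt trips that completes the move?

17

Counting alone: the warden can take at most 1 across per trip to the dry ground, so moving all 8 needs at least 8 loaded trips out, with a return between consecutive ones — at least 15 crossings.
The safety rule pushes this higher. Following every safe sequence of crossings, the most of the 8 that can be at the dry ground as the punt arrives there on crossing 15 is 7 — never all 8.
So no plan with fewer than 17 crossings exists, and this one achieves 17:
1. Warden goes to the dry ground with the bard.
2. Warden goes back to the marsh camp alone.
3. Warden goes to the dry ground with the goblin.
4. Warden goes back to the marsh camp alone.
5. Warden goes to the dry ground with the cleric.
6. Warden goes back to the marsh camp with the bard.
7. Warden goes to the dry ground with the mage.
8. Warden goes back to the marsh camp alone.
9. Warden goes to the dry ground with the orc.
10. Warden goes back to the marsh camp alone.
11. Warden goes to the dry ground with the knight.
12. Warden goes back to the marsh camp alone.
13. Warden goes to the dry ground with the archer.
14. Warden goes back to the marsh camp alone.
15. Warden goes to the dry ground with the dwarf.
16. Warden goes back to the marsh camp alone.
17. Warden goes to the dry ground with the bard.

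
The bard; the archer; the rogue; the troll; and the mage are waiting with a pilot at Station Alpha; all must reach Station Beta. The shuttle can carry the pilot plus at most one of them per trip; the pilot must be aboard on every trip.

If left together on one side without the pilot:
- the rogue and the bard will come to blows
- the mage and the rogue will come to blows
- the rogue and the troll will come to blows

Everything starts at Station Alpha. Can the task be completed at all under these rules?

Following every safe sequence of crossings from the start, the most of the 5 that can be at Station Beta as the shuttle arrives there on crossings 1, 3, 5 is 1, 2, 3 respectively; the best ever achieved is 3 of 5.
From crossing 7 on, no configuration arises that was not already reachable earlier: only 18 distinct safe configurations (who is on which side, and where the shuttle is) can ever be reached, none of them has everyone across, and every continuation just revisits them. So no valid plan exists.

No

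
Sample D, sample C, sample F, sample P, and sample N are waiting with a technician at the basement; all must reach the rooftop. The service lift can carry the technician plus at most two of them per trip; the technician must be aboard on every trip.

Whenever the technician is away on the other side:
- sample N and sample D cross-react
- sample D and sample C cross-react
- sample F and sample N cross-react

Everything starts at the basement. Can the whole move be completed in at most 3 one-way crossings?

No

Counting alone: the technician can take at most 2 across per trip to the rooftop, so moving all 5 needs at least 3 loaded trips out, with a return between consecutive ones — at least 5 crossings.
Since 3 < 5, 3 crossings cannot be enough. (The shortest complete plan in fact takes 5:)
1. Technician goes to the rooftop with sample D and sample F.  [the basement: sample C, sample N, sample P | the rooftop: sample D, sample F]
2. Technician goes back to the basement alone.  [the basement: sample C, sample N, sample P | the rooftop: sample D, sample F]
3. Technician goes to the rooftop with sample P.  [the basement: sample C, sample N | the rooftop: sample D, sample F, sample P]
4. Technician goes back to the basement alone.  [the basement: sample C, sample N | the rooftop: sample D, sample F, sample P]
5. Technician goes to the rooftop with sample C and sample N.  [the basement: — | the rooftop: sample C, sample D, sample F, sample N, sample P]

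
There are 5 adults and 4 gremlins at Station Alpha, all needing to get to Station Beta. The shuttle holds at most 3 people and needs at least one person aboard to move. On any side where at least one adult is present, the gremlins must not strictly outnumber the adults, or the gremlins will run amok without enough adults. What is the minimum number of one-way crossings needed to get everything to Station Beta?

7

Counting alone: each trip to Station Beta takes at most 3 across and each return brings at least 1 back, so after t trips out (and t−1 returns) at most 3t − (t−1) of the 9 are across; that first reaches 9 at t = 4, so at least 7 crossings are needed.
The plan below uses exactly 7 crossings, so it is optimal:
1. 3 gremlins → Station Beta.  (Station Alpha: 5A 1G; Station Beta: 0A 3G)
2. 1 gremlin ← Station Alpha.  (Station Alpha: 5A 2G; Station Beta: 0A 2G)
3. 3 adults → Station Beta.  (Station Alpha: 2A 2G; Station Beta: 3A 2G)
4. 1 adult ← Station Alpha.  (Station Alpha: 3A 2G; Station Beta: 2A 2G)
5. 2 adults and 1 gremlin → Station Beta.  (Station Alpha: 1A 1G; Station Beta: 4A 3G)
6. 1 adult ← Station Alpha.  (Station Alpha: 2A 1G; Station Beta: 3A 3G)
7. 2 adults and 1 gremlin → Station Beta.  (Station Alpha: 0A 0G; Station Beta: 5A 4G)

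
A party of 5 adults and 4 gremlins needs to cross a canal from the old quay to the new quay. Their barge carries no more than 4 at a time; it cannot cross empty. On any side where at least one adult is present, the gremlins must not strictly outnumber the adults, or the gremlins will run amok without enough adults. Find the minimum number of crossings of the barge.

5

Counting alone: each trip to the new quay takes at most 4 across and each return brings at least 1 back, so after t trips out (and t−1 returns) at most 4t − (t−1) of the 9 are across; that first reaches 9 at t = 3, so at least 5 crossings are needed.
The plan below uses exactly 5 crossings, so it is optimal:
1. 3 gremlins → the new quay.  (the old quay: 5A 1G; the new quay: 0A 3G)
2. 1 gremlin ← the old quay.  (the old quay: 5A 2G; the new quay: 0A 2G)
3. 3 adults and 1 gremlin → the new quay.  (the old quay: 2A 1G; the new quay: 3A 3G)
4. 1 gremlin ← the old quay.  (the old quay: 2A 2G; the new quay: 3A 2G)
5. 2 adults and 2 gremlins → the new quay.  (the old quay: 0A 0G; the new quay: 5A 4G)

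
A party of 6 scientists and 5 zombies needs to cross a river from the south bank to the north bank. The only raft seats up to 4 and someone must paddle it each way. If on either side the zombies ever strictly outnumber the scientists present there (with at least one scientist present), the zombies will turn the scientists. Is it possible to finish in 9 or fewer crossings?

Yes — this plan uses 7 crossings (≤ 9):
1. 2 zombies → the north bank.  (the south bank: 6S 3Z; the north bank: 0S 2Z)
2. 1 zombie ← the south bank.  (the south bank: 6S 4Z; the north bank: 0S 1Z)
3. 4 zombies → the north bank.  (the south bank: 6S 0Z; the north bank: 0S 5Z)
4. 1 zombie ← the south bank.  (the south bank: 6S 1Z; the north bank: 0S 4Z)
5. 4 scientists → the north bank.  (the south bank: 2S 1Z; the north bank: 4S 4Z)
6. 1 zombie ← the south bank.  (the south bank: 2S 2Z; the north bank: 4S 3Z)
7. 2 scientists and 2 zombies → the north bank.  (the south bank: 0S 0Z; the north bank: 6S 5Z)

Yes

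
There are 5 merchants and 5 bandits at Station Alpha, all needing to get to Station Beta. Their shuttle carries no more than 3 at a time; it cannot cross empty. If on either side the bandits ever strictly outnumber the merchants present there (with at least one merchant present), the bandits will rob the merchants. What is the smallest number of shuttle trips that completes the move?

Counting alone: each trip to Station Beta takes at most 3 across and each return brings at least 1 back, so after t trips out (and t−1 returns) at most 3t − (t−1) of the 10 are across; that first reaches 10 at t = 5, so at least 9 crossings are needed.
The safety rule pushes this higher. Following every safe sequence of crossings, the most of the 10 that can be at Station Beta as the shuttle arrives there on crossing 9 is 9 — never all 10.
So no plan with fewer than 11 crossings exists, and this one achieves 11:
1. 2 bandits → Station Beta.  (Station Alpha: 5M 3B; Station Beta: 0M 2B)
2. 1 bandit ← Station Alpha.  (Station Alpha: 5M 4B; Station Beta: 0M 1B)
3. 3 bandits → Station Beta.  (Station Alpha: 5M 1B; Station Beta: 0M 4B)
4. 1 bandit ← Station Alpha.  (Station Alpha: 5M 2B; Station Beta: 0M 3B)
5. 3 merchants → Station Beta.  (Station Alpha: 2M 2B; Station Beta: 3M 3B)
6. 1 merchant and 1 bandit ← Station Alpha.  (Station Alpha: 3M 3B; Station Beta: 2M 2B)
7. 3 merchants → Station Beta.  (Station Alpha: 0M 3B; Station Beta: 5M 2B)
8. 1 bandit ← Station Alpha.  (Station Alpha: 0M 4B; Station Beta: 5M 1B)
9. 2 bandits → Station Beta.  (Station Alpha: 0M 2B; Station Beta: 5M 3B)
10. 1 bandit ← Station Alpha.  (Station Alpha: 0M 3B; Station Beta: 5M 2B)
11. 3 bandits → Station Beta.  (Station Alpha: 0M 0B; Station Beta: 5M 5B)

11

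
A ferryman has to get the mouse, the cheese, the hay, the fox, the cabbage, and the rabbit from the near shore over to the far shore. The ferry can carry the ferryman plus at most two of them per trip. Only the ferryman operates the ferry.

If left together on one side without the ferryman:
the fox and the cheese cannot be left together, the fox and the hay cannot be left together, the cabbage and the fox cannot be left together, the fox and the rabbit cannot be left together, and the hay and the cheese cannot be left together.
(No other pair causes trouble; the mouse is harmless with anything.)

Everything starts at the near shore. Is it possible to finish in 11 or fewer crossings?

Yes — this plan uses 9 crossings (≤ 11):
1. Ferryman goes to the far shore with the cheese and the fox.
2. Ferryman goes back to the near shore with the cheese.
3. Ferryman goes to the far shore with the cheese and the mouse.
4. Ferryman goes back to the near shore with the cheese.
5. Ferryman goes to the far shore with the cabbage and the cheese.
6. Ferryman goes back to the near shore with the fox.
7. Ferryman goes to the far shore with the hay and the rabbit.
8. Ferryman goes back to the near shore with the cheese.
9. Ferryman goes to the far shore with the cheese and the fox.

Yes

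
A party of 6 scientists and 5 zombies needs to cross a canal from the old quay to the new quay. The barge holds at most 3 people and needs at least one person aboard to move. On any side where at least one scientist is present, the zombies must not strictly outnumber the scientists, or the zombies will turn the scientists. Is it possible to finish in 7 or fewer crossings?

Counting alone: each trip to the new quay takes at most 3 across and each return brings at least 1 back, so after t trips out (and t−1 returns) at most 3t − (t−1) of the 11 are across; that first reaches 11 at t = 5, so at least 9 crossings are needed.
Since 7 < 9, 7 crossings cannot be enough. (The shortest complete plan in fact takes 9:)
1. 3 zombies → the new quay.  (the old quay: 6S 2Z; the new quay: 0S 3Z)
2. 1 zombie ← the old quay.  (the old quay: 6S 3Z; the new quay: 0S 2Z)
3. 3 scientists → the new quay.  (the old quay: 3S 3Z; the new quay: 3S 2Z)
4. 1 scientist ← the old quay.  (the old quay: 4S 3Z; the new quay: 2S 2Z)
5. 2 scientists and 1 zombie → the new quay.  (the old quay: 2S 2Z; the new quay: 4S 3Z)
6. 1 scientist ← the old quay.  (the old quay: 3S 2Z; the new quay: 3S 3Z)
7. 2 scientists and 1 zombie → the new quay.  (the old quay: 1S 1Z; the new quay: 5S 4Z)
8. 1 scientist ← the old quay.  (the old quay: 2S 1Z; the new quay: 4S 4Z)
9. 2 scientists and 1 zombie → the new quay.  (the old quay: 0S 0Z; the new quay: 6S 5Z)

No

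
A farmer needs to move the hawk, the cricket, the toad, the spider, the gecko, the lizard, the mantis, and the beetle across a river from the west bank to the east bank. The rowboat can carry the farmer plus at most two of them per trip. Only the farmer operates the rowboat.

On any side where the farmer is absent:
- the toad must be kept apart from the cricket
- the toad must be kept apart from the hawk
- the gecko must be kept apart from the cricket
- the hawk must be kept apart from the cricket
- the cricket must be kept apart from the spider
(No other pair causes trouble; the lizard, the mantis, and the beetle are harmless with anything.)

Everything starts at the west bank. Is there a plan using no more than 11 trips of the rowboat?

No

Counting alone: the farmer can take at most 2 across per trip to the east bank, so moving all 8 needs at least 4 loaded trips out, with a return between consecutive ones — at least 7 crossings.
The safety rule pushes this higher. Following every safe sequence of crossings, the most of the 8 that can be at the east bank as the rowboat arrives there on crossings 7, 9, 11 is 5, 6, 7 respectively — never all 8.
So the move cannot be finished within 11 crossings. (The shortest complete plan takes 13:)
1. Farmer goes to the east bank with the cricket and the hawk.
2. Farmer goes back to the west bank with the hawk.
3. Farmer goes to the east bank with the hawk and the spider.
4. Farmer goes back to the west bank with the cricket.
5. Farmer goes to the east bank with the cricket and the gecko.
6. Farmer goes back to the west bank with the cricket.
7. Farmer goes to the east bank with the cricket and the lizard.
8. Farmer goes back to the west bank with the cricket.
9. Farmer goes to the east bank with the cricket and the mantis.
10. Farmer goes back to the west bank with the cricket.
11. Farmer goes to the east bank with the beetle and the cricket.
12. Farmer goes back to the west bank with the cricket.
13. Farmer goes to the east bank with the cricket and the toad.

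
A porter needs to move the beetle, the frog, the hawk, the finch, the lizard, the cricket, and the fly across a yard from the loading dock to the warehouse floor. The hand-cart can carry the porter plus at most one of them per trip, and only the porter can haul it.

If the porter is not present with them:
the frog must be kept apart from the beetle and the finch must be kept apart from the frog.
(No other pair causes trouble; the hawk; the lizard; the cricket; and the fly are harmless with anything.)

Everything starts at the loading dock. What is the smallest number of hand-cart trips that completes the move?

Counting alone: the porter can take at most 1 across per trip to the warehouse floor, so moving all 7 needs at least 7 loaded trips out, with a return between consecutive ones — at least 13 crossings.
The safety rule pushes this higher. Following every safe sequence of crossings, the most of the 7 that can be at the warehouse floor as the hand-cart arrives there on crossing 13 is 6 — never all 7.
So no plan with fewer than 15 crossings exists, and this one achieves 15:
1. Porter goes to the warehouse floor with the frog.
2. Porter goes back to the loading dock alone.
3. Porter goes to the warehouse floor with the beetle.
4. Porter goes back to the loading dock with the frog.
5. Porter goes to the warehouse floor with the finch.
6. Porter goes back to the loading dock alone.
7. Porter goes to the warehouse floor with the hawk.
8. Porter goes back to the loading dock alone.
9. Porter goes to the warehouse floor with the lizard.
10. Porter goes back to the loading dock alone.
11. Porter goes to the warehouse floor with the cricket.
12. Porter goes back to the loading dock alone.
13. Porter goes to the warehouse floor with the fly.
14. Porter goes back to the loading dock alone.
15. Porter goes to the warehouse floor with the frog.

15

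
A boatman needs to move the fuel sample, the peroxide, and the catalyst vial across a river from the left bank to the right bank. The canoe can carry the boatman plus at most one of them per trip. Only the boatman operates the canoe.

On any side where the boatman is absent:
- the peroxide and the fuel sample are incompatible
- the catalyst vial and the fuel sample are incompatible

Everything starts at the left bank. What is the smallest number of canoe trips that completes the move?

7

Counting alone: the boatman can take at most 1 across per trip to the right bank, so moving all 3 needs at least 3 loaded trips out, with a return between consecutive ones — at least 5 crossings.
The safety rule pushes this higher. Following every safe sequence of crossings, the most of the 3 that can be at the right bank as the canoe arrives there on crossing 5 is 2 — never all 3.
So no plan with fewer than 7 crossings exists, and this one achieves 7:
1. Boatman goes to the right bank with the fuel sample.
2. Boatman goes back to the left bank alone.
3. Boatman goes to the right bank with the peroxide.
4. Boatman goes back to the left bank with the fuel sample.
5. Boatman goes to the right bank with the catalyst vial.
6. Boatman goes back to the left bank alone.
7. Boatman goes to the right bank with the fuel sample.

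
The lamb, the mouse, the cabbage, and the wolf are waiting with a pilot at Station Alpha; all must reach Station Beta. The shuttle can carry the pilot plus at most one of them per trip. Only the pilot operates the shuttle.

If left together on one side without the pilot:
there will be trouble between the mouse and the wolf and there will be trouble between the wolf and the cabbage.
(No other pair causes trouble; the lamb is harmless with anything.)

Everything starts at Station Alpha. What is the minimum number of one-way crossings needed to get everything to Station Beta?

9

Counting alone: the pilot can take at most 1 across per trip to Station Beta, so moving all 4 needs at least 4 loaded trips out, with a return between consecutive ones — at least 7 crossings.
The safety rule pushes this higher. Following every safe sequence of crossings, the most of the 4 that can be at Station Beta as the shuttle arrives there on crossing 7 is 3 — never all 4.
So no plan with fewer than 9 crossings exists, and this one achieves 9:
1. Pilot goes to Station Beta with the wolf.
2. Pilot goes back to Station Alpha alone.
3. Pilot goes to Station Beta with the lamb.
4. Pilot goes back to Station Alpha alone.
5. Pilot goes to Station Beta with the mouse.
6. Pilot goes back to Station Alpha with the wolf.
7. Pilot goes to Station Beta with the cabbage.
8. Pilot goes back to Station Alpha alone.
9. Pilot goes to Station Beta with the wolf.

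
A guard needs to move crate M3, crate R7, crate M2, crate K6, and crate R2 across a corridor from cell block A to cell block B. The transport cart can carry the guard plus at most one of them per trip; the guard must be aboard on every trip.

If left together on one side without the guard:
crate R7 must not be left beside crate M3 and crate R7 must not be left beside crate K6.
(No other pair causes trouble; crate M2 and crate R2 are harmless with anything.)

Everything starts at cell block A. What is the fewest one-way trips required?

Counting alone: the guard can take at most 1 across per trip to cell block B, so moving all 5 needs at least 5 loaded trips out, with a return between consecutive ones — at least 9 crossings.
The safety rule pushes this higher. Following every safe sequence of crossings, the most of the 5 that can be at cell block B as the transport cart arrives there on crossing 9 is 4 — never all 5.
So no plan with fewer than 11 crossings exists, and this one achieves 11:
1. Guard goes to cell block B with crate R7.  [cell block A: crate K6, crate M2, crate M3, crate R2 | cell block B: crate R7]
2. Guard goes back to cell block A alone.  [cell block A: crate K6, crate M2, crate M3, crate R2 | cell block B: crate R7]
3. Guard goes to cell block B with crate M3.  [cell block A: crate K6, crate M2, crate R2 | cell block B: crate M3, crate R7]
4. Guard goes back to cell block A with crate R7.  [cell block A: crate K6, crate M2, crate R2, crate R7 | cell block B: crate M3]
5. Guard goes to cell block B with crate K6.  [cell block A: crate M2, crate R2, crate R7 | cell block B: crate K6, crate M3]
6. Guard goes back to cell block A alone.  [cell block A: crate M2, crate R2, crate R7 | cell block B: crate K6, crate M3]
7. Guard goes to cell block B with crate M2.  [cell block A: crate R2, crate R7 | cell block B: crate K6, crate M2, crate M3]
8. Guard goes back to cell block A alone.  [cell block A: crate R2, crate R7 | cell block B: crate K6, crate M2, crate M3]
9. Guard goes to cell block B with crate R2.  [cell block A: crate R7 | cell block B: crate K6, crate M2, crate M3, crate R2]
10. Guard goes back to cell block A alone.  [cell block A: crate R7 | cell block B: crate K6, crate M2, crate M3, crate R2]
11. Guard goes to cell block B with crate R7.  [cell block A: — | cell block B: crate K6, crate M2, crate M3, crate R2, crate R7]

11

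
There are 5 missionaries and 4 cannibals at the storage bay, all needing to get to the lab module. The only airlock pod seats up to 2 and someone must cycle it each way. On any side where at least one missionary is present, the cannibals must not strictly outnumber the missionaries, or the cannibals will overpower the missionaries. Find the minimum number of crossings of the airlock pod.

Counting alone: each trip to the lab module takes at most 2 across and each return brings at least 1 back, so after t trips out (and t−1 returns) at most 2t − (t−1) of the 9 are across; that first reaches 9 at t = 8, so at least 15 crossings are needed.
The plan below uses exactly 15 crossings, so it is optimal:
1. 2 cannibals → the lab module.  (the storage bay: 5M 2C; the lab module: 0M 2C)
2. 1 cannibal ← the storage bay.  (the storage bay: 5M 3C; the lab module: 0M 1C)
3. 2 cannibals → the lab module.  (the storage bay: 5M 1C; the lab module: 0M 3C)
4. 1 cannibal ← the storage bay.  (the storage bay: 5M 2C; the lab module: 0M 2C)
5. 2 missionaries → the lab module.  (the storage bay: 3M 2C; the lab module: 2M 2C)
6. 1 cannibal ← the storage bay.  (the storage bay: 3M 3C; the lab module: 2M 1C)
7. 1 missionary and 1 cannibal → the lab module.  (the storage bay: 2M 2C; the lab module: 3M 2C)
8. 1 missionary ← the storage bay.  (the storage bay: 3M 2C; the lab module: 2M 2C)
9. 1 missionary and 1 cannibal → the lab module.  (the storage bay: 2M 1C; the lab module: 3M 3C)
10. 1 cannibal ← the storage bay.  (the storage bay: 2M 2C; the lab module: 3M 2C)
11. 1 missionary and 1 cannibal → the lab module.  (the storage bay: 1M 1C; the lab module: 4M 3C)
12. 1 missionary ← the storage bay.  (the storage bay: 2M 1C; the lab module: 3M 3C)
13. 1 missionary and 1 cannibal → the lab module.  (the storage bay: 1M 0C; the lab module: 4M 4C)
14. 1 cannibal ← the storage bay.  (the storage bay: 1M 1C; the lab module: 4M 3C)
15. 1 missionary and 1 cannibal → the lab module.  (the storage bay: 0M 0C; the lab module: 5M 4C)

15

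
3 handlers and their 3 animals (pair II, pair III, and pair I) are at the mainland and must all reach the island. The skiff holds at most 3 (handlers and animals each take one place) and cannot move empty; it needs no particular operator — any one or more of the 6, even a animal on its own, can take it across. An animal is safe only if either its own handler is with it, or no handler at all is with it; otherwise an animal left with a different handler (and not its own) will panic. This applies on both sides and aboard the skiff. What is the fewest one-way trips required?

5

Counting alone: each trip to the island takes at most 3 across and each return brings at least 1 back, so after t trips out (and t−1 returns) at most 3t − (t−1) of the 6 are across; that first reaches 6 at t = 3, so at least 5 crossings are needed.
The plan below uses exactly 5 crossings, so it is optimal:
1. animal II and handler II cross → the island.
2. handler II crosses ← the mainland.
3. handler I, handler II, and handler III cross → the island.
4. animal II crosses ← the mainland.
5. animal I, animal II, and animal III cross → the island.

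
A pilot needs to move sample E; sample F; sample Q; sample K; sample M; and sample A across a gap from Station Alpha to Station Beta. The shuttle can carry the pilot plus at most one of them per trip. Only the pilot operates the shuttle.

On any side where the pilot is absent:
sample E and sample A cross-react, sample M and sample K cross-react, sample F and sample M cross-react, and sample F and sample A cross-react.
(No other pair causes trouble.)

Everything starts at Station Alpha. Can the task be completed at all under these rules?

Whatever the first load, the items left behind include a forbidden pair without the pilot. No opening move is safe, so no plan exists.

No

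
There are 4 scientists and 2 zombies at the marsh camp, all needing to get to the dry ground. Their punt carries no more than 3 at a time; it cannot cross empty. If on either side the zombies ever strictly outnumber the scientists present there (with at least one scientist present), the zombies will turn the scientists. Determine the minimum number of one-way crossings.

5

Counting alone: each trip to the dry ground takes at most 3 across and each return brings at least 1 back, so after t trips out (and t−1 returns) at most 3t − (t−1) of the 6 are across; that first reaches 6 at t = 3, so at least 5 crossings are needed.
The plan below uses exactly 5 crossings, so it is optimal:
1. 2 zombies → the dry ground.  (the marsh camp: 4S 0Z; the dry ground: 0S 2Z)
2. 1 zombie ← the marsh camp.  (the marsh camp: 4S 1Z; the dry ground: 0S 1Z)
3. 2 scientists and 1 zombie → the dry ground.  (the marsh camp: 2S 0Z; the dry ground: 2S 2Z)
4. 1 zombie ← the marsh camp.  (the marsh camp: 2S 1Z; the dry ground: 2S 1Z)
5. 2 scientists and 1 zombie → the dry ground.  (the marsh camp: 0S 0Z; the dry ground: 4S 2Z)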